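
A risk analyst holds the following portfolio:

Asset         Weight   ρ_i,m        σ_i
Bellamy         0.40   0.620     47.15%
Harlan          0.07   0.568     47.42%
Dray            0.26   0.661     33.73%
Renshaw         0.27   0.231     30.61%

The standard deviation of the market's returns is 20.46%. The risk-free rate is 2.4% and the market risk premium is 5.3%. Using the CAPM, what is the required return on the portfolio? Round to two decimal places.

7.91%

β_Bellamy = 0.620 × 47.15% / 20.46% = 1.4288
β_Harlan = 0.568 × 47.42% / 20.46% = 1.3164
β_Dray = 0.661 × 33.73% / 20.46% = 1.0897
β_Renshaw = 0.231 × 30.61% / 20.46% = 0.3456
β_P = Σ w_i β_i = 0.40×1.4288 + 0.07×1.3164 + 0.26×1.0897 + 0.27×0.3456 = 1.0403
E(R_P) = R_f + β_P × MRP = 2.4% + 1.0403 × 5.3% = 7.91%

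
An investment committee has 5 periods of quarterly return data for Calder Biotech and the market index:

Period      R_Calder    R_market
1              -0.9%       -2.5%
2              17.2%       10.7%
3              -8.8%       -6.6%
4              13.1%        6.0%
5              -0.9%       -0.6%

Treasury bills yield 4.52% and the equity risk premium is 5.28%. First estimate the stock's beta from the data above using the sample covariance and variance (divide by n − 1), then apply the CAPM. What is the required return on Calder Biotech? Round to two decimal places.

12.71%

Mean R_i = (-0.9 + 17.2 − 8.8 + 13.1 − 0.9) / 5 = 3.9400%
Mean R_m = (-2.5 + 10.7 − 6.6 + 6.0 − 0.6) / 5 = 1.4000%
Σ(R_i − R̄_i)(R_m − R̄_m) = 295.9300  ⇒  Cov = 295.9300 / 4 = 73.9825
Σ(R_m − R̄_m)² = 190.8600  ⇒  Var(R_m) = 190.8600 / 4 = 47.7150
β = Cov / Var(R_m) = 73.9825 / 47.7150 = 1.5505
E(R) = R_f + β × MRP = 4.52% + 1.5505 × 5.28% = 12.71%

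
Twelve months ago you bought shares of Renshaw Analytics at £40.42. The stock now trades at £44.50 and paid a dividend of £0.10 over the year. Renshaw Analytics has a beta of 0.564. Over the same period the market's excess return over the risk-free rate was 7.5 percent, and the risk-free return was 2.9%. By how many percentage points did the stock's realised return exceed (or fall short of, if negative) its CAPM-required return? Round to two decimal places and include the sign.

Realised HPR = (P1 + D1 − P0) / P0 = (44.50 + 0.10 − 40.42) / 40.42 = 4.18 / 40.42 = 10.3414%
CAPM required = R_f + β·MRP = 2.9% + 0.564 × 7.5% = 7.1300%
α = realised − required = 10.3414% − 7.1300% = +3.21%

+3.21%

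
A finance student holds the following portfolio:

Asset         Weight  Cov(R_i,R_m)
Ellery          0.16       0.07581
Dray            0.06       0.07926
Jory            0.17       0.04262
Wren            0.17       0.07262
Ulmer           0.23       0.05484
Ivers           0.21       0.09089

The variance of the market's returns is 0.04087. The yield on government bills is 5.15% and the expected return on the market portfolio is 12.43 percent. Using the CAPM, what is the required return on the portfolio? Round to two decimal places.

β_Ellery = 0.07581 / 0.04087 = 1.8549
β_Dray = 0.07926 / 0.04087 = 1.9393
β_Jory = 0.04262 / 0.04087 = 1.0428
β_Wren = 0.07262 / 0.04087 = 1.7769
β_Ulmer = 0.05484 / 0.04087 = 1.3418
β_Ivers = 0.09089 / 0.04087 = 2.2239
β_P = Σ w_i β_i = 0.16×1.8549 + 0.06×1.9393 + 0.17×1.0428 + 0.17×1.7769 + 0.23×1.3418 + 0.21×2.2239 = 1.6681
MRP = 12.43% − 5.15% = 7.28%
E(R_P) = R_f + β_P × MRP = 5.15% + 1.6681 × 7.28% = 17.29%

17.29%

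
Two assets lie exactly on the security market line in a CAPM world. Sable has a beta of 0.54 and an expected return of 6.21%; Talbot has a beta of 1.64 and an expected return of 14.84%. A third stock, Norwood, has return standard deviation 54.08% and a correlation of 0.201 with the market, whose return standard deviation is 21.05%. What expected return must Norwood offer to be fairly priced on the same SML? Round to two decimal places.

MRP = (14.84% − 6.21%) / (1.64 − 0.54) = 7.8455%
R_f = 6.21% − 0.54 × 7.8455% = 1.9734%
β_Norwood = ρ·σ_i/σ_m = 0.201 × 54.08 / 21.05 = 0.5164
E(R_Norwood) = R_f + β × MRP = 1.9734% + 0.5164 × 7.8455% = 6.02%

6.02%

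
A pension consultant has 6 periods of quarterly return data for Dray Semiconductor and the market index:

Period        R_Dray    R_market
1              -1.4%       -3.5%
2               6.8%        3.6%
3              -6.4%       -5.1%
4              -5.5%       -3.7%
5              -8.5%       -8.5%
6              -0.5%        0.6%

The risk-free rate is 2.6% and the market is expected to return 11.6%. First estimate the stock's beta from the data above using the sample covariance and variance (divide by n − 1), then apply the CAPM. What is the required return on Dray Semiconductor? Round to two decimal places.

13.55%

Mean R_i = (-1.4 + 6.8 − 6.4 − 5.5 − 8.5 − 0.5) / 6 = -2.5833%
Mean R_m = (-3.5 + 3.6 − 5.1 − 3.7 − 8.5 + 0.6) / 6 = -2.7667%
Σ(R_i − R̄_i)(R_m − R̄_m) = 111.4367  ⇒  Cov = 111.4367 / 5 = 22.2873
Σ(R_m − R̄_m)² = 91.5933  ⇒  Var(R_m) = 91.5933 / 5 = 18.3187
β = Cov / Var(R_m) = 22.2873 / 18.3187 = 1.2166
MRP = 11.6% − 2.6% = 9.00%
E(R) = R_f + β × MRP = 2.6% + 1.2166 × 9.0% = 13.55%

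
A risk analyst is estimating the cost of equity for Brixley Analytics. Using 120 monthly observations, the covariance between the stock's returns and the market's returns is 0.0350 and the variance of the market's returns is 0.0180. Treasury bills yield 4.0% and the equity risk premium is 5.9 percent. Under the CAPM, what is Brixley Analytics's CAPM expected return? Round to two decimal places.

β = Cov(R_i, R_m) / Var(R_m) = 0.0350 / 0.0180 = 1.9444
E(R) = R_f + β × MRP = 4.0% + 1.9444 × 5.9% = 15.47%

15.47%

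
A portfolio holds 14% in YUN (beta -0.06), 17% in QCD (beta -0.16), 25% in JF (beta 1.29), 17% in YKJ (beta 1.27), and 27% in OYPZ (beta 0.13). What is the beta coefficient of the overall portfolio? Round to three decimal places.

0.538

β_P = Σ w_i β_i = 0.14×-0.06 + 0.17×-0.16 + 0.25×1.29 + 0.17×1.27 + 0.27×0.13 = 0.5379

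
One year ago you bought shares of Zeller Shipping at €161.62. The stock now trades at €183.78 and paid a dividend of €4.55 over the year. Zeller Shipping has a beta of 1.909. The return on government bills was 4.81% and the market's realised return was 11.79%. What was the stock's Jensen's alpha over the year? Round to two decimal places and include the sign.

Realised HPR = (P1 + D1 − P0) / P0 = (183.78 + 4.55 − 161.62) / 161.62 = 26.71 / 161.62 = 16.5264%
MRP = 11.79% − 4.81% = 6.98%
CAPM required = R_f + β·MRP = 4.81% + 1.909 × 6.98% = 18.13482%
α = realised − required = 16.5264% − 18.13482% = -1.61%

-1.61%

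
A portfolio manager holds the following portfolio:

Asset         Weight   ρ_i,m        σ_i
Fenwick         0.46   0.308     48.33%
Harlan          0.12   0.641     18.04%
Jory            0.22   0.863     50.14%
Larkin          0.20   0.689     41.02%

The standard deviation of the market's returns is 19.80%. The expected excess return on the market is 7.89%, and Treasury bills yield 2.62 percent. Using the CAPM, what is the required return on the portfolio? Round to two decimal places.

11.95%

β_Fenwick = 0.308 × 48.33% / 19.80% = 0.7518
β_Harlan = 0.641 × 18.04% / 19.80% = 0.5840
β_Jory = 0.863 × 50.14% / 19.80% = 2.1854
β_Larkin = 0.689 × 41.02% / 19.80% = 1.4274
β_P = Σ w_i β_i = 0.46×0.7518 + 0.12×0.5840 + 0.22×2.1854 + 0.20×1.4274 = 1.1822
E(R_P) = R_f + β_P × MRP = 2.62% + 1.1822 × 7.89% = 11.95%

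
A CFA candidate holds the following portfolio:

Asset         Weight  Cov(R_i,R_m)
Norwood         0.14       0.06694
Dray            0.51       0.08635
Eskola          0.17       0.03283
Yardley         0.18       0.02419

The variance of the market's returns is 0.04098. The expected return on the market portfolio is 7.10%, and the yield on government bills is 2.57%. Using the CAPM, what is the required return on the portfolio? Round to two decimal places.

9.57%

β_Norwood = 0.06694 / 0.04098 = 1.6335
β_Dray = 0.08635 / 0.04098 = 2.1071
β_Eskola = 0.03283 / 0.04098 = 0.8011
β_Yardley = 0.02419 / 0.04098 = 0.5903
β_P = Σ w_i β_i = 0.14×1.6335 + 0.51×2.1071 + 0.17×0.8011 + 0.18×0.5903 = 1.5458
MRP = 7.10% − 2.57% = 4.53%
E(R_P) = R_f + β_P × MRP = 2.57% + 1.5458 × 4.53% = 9.57%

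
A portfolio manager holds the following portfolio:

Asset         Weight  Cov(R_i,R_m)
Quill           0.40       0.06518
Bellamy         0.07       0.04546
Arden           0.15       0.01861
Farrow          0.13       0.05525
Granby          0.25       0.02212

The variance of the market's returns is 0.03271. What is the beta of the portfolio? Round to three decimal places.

1.368

β_Quill = 0.06518 / 0.03271 = 1.9927
β_Bellamy = 0.04546 / 0.03271 = 1.3898
β_Arden = 0.01861 / 0.03271 = 0.5689
β_Farrow = 0.05525 / 0.03271 = 1.6891
β_Granby = 0.02212 / 0.03271 = 0.6762
β_P = Σ w_i β_i = 0.40×1.9927 + 0.07×1.3898 + 0.15×0.5689 + 0.13×1.6891 + 0.25×0.6762 = 1.3683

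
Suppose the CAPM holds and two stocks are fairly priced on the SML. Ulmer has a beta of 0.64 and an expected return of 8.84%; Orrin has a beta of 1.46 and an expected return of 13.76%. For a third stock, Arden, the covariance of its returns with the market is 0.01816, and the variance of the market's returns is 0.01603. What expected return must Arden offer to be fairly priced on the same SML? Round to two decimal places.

MRP = (13.76% − 8.84%) / (1.46 − 0.64) = 6.0000%
R_f = 8.84% − 0.64 × 6.0000% = 5.0000%
β_Arden = Cov / Var(R_m) = 0.01816 / 0.01603 = 1.1329
E(R_Arden) = R_f + β × MRP = 5.0000% + 1.1329 × 6.0000% = 11.80%

11.80%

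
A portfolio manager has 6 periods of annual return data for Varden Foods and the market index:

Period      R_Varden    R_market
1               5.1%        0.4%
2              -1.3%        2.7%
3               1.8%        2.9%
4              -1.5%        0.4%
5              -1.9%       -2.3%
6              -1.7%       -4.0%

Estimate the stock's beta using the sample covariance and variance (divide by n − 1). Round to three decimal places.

0.384

Mean R_i = (5.1 − 1.3 + 1.8 − 1.5 − 1.9 − 1.7) / 6 = 0.0833%
Mean R_m = (0.4 + 2.7 + 2.9 + 0.4 − 2.3 − 4.0) / 6 = 0.0167%
Σ(R_i − R̄_i)(R_m − R̄_m) = 14.3117  ⇒  Cov = 14.3117 / 5 = 2.8623
Σ(R_m − R̄_m)² = 37.3083  ⇒  Var(R_m) = 37.3083 / 5 = 7.4617
β = Cov / Var(R_m) = 2.8623 / 7.4617 = 0.3836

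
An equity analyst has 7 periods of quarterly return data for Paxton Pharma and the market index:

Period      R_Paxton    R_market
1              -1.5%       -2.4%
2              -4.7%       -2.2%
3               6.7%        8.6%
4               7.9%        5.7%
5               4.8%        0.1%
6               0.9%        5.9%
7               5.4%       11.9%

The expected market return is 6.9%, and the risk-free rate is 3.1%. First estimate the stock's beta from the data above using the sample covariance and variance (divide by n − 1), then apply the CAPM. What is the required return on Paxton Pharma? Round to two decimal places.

5.36%

Mean R_i = (-1.5 − 4.7 + 6.7 + 7.9 + 4.8 + 0.9 + 5.4) / 7 = 2.7857%
Mean R_m = (-2.4 − 2.2 + 8.6 + 5.7 + 0.1 + 5.9 + 11.9) / 7 = 3.9429%
Σ(R_i − R̄_i)(R_m − R̄_m) = 109.7543  ⇒  Cov = 109.7543 / 6 = 18.2924
Σ(R_m − R̄_m)² = 184.6571  ⇒  Var(R_m) = 184.6571 / 6 = 30.7762
β = Cov / Var(R_m) = 18.2924 / 30.7762 = 0.5944
MRP = 6.9% − 3.1% = 3.80%
E(R) = R_f + β × MRP = 3.1% + 0.5944 × 3.8% = 5.36%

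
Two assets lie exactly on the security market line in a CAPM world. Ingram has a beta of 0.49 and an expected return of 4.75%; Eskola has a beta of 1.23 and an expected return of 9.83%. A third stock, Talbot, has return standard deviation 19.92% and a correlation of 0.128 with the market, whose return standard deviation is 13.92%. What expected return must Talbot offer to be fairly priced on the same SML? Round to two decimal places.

2.64%

MRP = (9.83% − 4.75%) / (1.23 − 0.49) = 6.8649%
R_f = 4.75% − 0.49 × 6.8649% = 1.3862%
β_Talbot = ρ·σ_i/σ_m = 0.128 × 19.92 / 13.92 = 0.1832
E(R_Talbot) = R_f + β × MRP = 1.3862% + 0.1832 × 6.8649% = 2.64%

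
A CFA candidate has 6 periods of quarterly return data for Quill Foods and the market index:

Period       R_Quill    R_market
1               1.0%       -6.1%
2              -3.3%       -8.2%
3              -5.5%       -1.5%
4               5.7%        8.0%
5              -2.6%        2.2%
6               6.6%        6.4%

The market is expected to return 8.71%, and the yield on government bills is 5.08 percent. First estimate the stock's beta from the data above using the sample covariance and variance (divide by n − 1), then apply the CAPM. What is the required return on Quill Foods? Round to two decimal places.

Mean R_i = (1.0 − 3.3 − 5.5 + 5.7 − 2.6 + 6.6) / 6 = 0.3167%
Mean R_m = (-6.1 − 8.2 − 1.5 + 8.0 + 2.2 + 6.4) / 6 = 0.1333%
Σ(R_i − R̄_i)(R_m − R̄_m) = 111.0767  ⇒  Cov = 111.0767 / 5 = 22.2153
Σ(R_m − R̄_m)² = 216.3933  ⇒  Var(R_m) = 216.3933 / 5 = 43.2787
β = Cov / Var(R_m) = 22.2153 / 43.2787 = 0.5133
MRP = 8.71% − 5.08% = 3.63%
E(R) = R_f + β × MRP = 5.08% + 0.5133 × 3.63% = 6.94%

6.94%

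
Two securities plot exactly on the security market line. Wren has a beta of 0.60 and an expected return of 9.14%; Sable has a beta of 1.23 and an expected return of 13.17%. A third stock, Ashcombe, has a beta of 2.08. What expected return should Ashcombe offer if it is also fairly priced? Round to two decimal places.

MRP (SML slope) = (13.17% − 9.14%) / (1.23 − 0.60) = 4.03% / 0.63 = 6.3968%
R_f (intercept) = 9.14% − 0.60 × 6.3968% = 5.3019%
E(R_Ashcombe) = R_f + β × MRP = 5.3019% + 2.08 × 6.3968% = 18.61%

18.61%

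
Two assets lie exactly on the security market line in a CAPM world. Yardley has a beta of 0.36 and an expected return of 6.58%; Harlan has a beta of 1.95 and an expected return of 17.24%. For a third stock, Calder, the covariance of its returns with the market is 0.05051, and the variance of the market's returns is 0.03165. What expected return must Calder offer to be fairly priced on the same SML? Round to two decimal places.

14.87%

MRP = (17.24% − 6.58%) / (1.95 − 0.36) = 6.7044%
R_f = 6.58% − 0.36 × 6.7044% = 4.1664%
β_Calder = Cov / Var(R_m) = 0.05051 / 0.03165 = 1.5959
E(R_Calder) = R_f + β × MRP = 4.1664% + 1.5959 × 6.7044% = 14.87%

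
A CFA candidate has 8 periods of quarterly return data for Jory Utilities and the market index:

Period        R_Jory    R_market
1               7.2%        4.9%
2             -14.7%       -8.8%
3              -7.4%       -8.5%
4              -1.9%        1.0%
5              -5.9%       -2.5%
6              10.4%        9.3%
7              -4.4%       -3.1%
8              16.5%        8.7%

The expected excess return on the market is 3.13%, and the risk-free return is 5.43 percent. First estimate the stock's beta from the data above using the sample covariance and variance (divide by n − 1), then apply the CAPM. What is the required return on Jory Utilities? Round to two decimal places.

9.82%

Mean R_i = (7.2 − 14.7 − 7.4 − 1.9 − 5.9 + 10.4 − 4.4 + 16.5) / 8 = -0.0250%
Mean R_m = (4.9 − 8.8 − 8.5 + 1.0 − 2.5 + 9.3 − 3.1 + 8.7) / 8 = 0.1250%
Σ(R_i − R̄_i)(R_m − R̄_m) = 494.3250  ⇒  Cov = 494.3250 / 7 = 70.6179
Σ(R_m − R̄_m)² = 352.6150  ⇒  Var(R_m) = 352.6150 / 7 = 50.3736
β = Cov / Var(R_m) = 70.6179 / 50.3736 = 1.4019
E(R) = R_f + β × MRP = 5.43% + 1.4019 × 3.13% = 9.82%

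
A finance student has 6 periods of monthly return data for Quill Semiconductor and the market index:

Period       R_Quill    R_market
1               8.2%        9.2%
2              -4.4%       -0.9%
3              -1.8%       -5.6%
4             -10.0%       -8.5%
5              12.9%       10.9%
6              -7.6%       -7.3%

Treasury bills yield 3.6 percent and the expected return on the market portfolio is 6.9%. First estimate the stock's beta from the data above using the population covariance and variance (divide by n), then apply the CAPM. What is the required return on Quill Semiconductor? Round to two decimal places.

Mean R_i = (8.2 − 4.4 − 1.8 − 10.0 + 12.9 − 7.6) / 6 = -0.4500%
Mean R_m = (9.2 − 0.9 − 5.6 − 8.5 + 10.9 − 7.3) / 6 = -0.3667%
Σ(R_i − R̄_i)(R_m − R̄_m) = 369.5800  ⇒  Cov = 369.5800 / 6 = 61.5967
Σ(R_m − R̄_m)² = 360.3533  ⇒  Var(R_m) = 360.3533 / 6 = 60.0589
β = Cov / Var(R_m) = 61.5967 / 60.0589 = 1.0256
MRP = 6.9% − 3.6% = 3.30%
E(R) = R_f + β × MRP = 3.6% + 1.0256 × 3.3% = 6.98%

6.98%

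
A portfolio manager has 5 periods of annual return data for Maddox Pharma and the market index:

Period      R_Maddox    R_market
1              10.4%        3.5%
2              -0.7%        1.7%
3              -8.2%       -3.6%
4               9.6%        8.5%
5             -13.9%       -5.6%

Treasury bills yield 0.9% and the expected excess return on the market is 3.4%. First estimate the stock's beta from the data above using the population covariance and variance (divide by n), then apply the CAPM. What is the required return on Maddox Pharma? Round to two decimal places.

Mean R_i = (10.4 − 0.7 − 8.2 + 9.6 − 13.9) / 5 = -0.5600%
Mean R_m = (3.5 + 1.7 − 3.6 + 8.5 − 5.6) / 5 = 0.9000%
Σ(R_i − R̄_i)(R_m − R̄_m) = 226.6900  ⇒  Cov = 226.6900 / 5 = 45.3380
Σ(R_m − R̄_m)² = 127.6600  ⇒  Var(R_m) = 127.6600 / 5 = 25.5320
β = Cov / Var(R_m) = 45.3380 / 25.5320 = 1.7757
E(R) = R_f + β × MRP = 0.9% + 1.7757 × 3.4% = 6.94%

6.94%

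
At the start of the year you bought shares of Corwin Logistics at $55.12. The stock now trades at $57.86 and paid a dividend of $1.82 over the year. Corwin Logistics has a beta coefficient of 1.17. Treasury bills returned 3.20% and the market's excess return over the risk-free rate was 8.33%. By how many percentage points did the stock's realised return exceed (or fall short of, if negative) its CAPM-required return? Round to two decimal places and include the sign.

Realised HPR = (P1 + D1 − P0) / P0 = (57.86 + 1.82 − 55.12) / 55.12 = 4.56 / 55.12 = 8.2729%
CAPM required = R_f + β·MRP = 3.20% + 1.17 × 8.33% = 12.9461%
α = realised − required = 8.2729% − 12.9461% = -4.67%

-4.67%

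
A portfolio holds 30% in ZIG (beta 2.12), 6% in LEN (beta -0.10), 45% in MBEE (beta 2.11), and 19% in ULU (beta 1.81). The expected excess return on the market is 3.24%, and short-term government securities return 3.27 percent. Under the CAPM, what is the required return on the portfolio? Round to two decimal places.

9.50%

β_P = Σ w_i β_i = 0.30×2.12 + 0.06×-0.10 + 0.45×2.11 + 0.19×1.81 = 1.9234
E(R_P) = R_f + β_P × MRP = 3.27% + 1.9234 × 3.24% = 9.50%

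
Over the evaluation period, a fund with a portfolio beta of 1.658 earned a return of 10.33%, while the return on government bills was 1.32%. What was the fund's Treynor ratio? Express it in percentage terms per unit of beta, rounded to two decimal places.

Treynor = (R_P − R_f) / β_P = (10.33% − 1.32%) / 1.6580 = 9.01% / 1.6580 = 5.43%

5.43%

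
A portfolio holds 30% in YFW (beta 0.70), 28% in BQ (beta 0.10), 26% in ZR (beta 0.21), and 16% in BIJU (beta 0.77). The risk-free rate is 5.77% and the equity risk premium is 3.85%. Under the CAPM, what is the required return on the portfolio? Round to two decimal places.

7.37%

β_P = Σ w_i β_i = 0.30×0.70 + 0.28×0.10 + 0.26×0.21 + 0.16×0.77 = 0.4158
E(R_P) = R_f + β_P × MRP = 5.77% + 0.4158 × 3.85% = 7.37%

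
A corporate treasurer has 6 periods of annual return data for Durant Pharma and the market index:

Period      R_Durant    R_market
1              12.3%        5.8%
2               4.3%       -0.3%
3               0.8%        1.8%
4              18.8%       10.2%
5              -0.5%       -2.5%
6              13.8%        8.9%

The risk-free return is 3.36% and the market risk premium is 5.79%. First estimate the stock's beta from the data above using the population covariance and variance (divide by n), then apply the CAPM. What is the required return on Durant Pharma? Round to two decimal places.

11.75%

Mean R_i = (12.3 + 4.3 + 0.8 + 18.8 − 0.5 + 13.8) / 6 = 8.2500%
Mean R_m = (5.8 − 0.3 + 1.8 + 10.2 − 2.5 + 8.9) / 6 = 3.9833%
Σ(R_i − R̄_i)(R_m − R̄_m) = 190.1450  ⇒  Cov = 190.1450 / 6 = 31.6908
Σ(R_m − R̄_m)² = 131.2683  ⇒  Var(R_m) = 131.2683 / 6 = 21.8781
β = Cov / Var(R_m) = 31.6908 / 21.8781 = 1.4485
E(R) = R_f + β × MRP = 3.36% + 1.4485 × 5.79% = 11.75%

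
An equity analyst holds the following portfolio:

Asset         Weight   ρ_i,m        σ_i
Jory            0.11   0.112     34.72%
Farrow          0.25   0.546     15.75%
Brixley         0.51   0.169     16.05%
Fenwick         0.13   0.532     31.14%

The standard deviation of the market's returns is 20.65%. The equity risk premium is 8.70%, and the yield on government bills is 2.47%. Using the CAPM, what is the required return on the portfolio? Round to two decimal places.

5.05%

β_Jory = 0.112 × 34.72% / 20.65% = 0.1883
β_Farrow = 0.546 × 15.75% / 20.65% = 0.4164
β_Brixley = 0.169 × 16.05% / 20.65% = 0.1314
β_Fenwick = 0.532 × 31.14% / 20.65% = 0.8023
β_P = Σ w_i β_i = 0.11×0.1883 + 0.25×0.4164 + 0.51×0.1314 + 0.13×0.8023 = 0.2961
E(R_P) = R_f + β_P × MRP = 2.47% + 0.2961 × 8.70% = 5.05%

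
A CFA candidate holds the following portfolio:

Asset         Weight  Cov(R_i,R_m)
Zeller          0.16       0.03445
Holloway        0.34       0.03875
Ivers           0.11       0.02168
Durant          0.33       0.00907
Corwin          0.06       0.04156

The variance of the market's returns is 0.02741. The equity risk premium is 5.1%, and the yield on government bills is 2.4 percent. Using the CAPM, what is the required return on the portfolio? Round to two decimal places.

7.34%

β_Zeller = 0.03445 / 0.02741 = 1.2568
β_Holloway = 0.03875 / 0.02741 = 1.4137
β_Ivers = 0.02168 / 0.02741 = 0.7910
β_Durant = 0.00907 / 0.02741 = 0.3309
β_Corwin = 0.04156 / 0.02741 = 1.5162
β_P = Σ w_i β_i = 0.16×1.2568 + 0.34×1.4137 + 0.11×0.7910 + 0.33×0.3309 + 0.06×1.5162 = 0.9689
E(R_P) = R_f + β_P × MRP = 2.4% + 0.9689 × 5.1% = 7.34%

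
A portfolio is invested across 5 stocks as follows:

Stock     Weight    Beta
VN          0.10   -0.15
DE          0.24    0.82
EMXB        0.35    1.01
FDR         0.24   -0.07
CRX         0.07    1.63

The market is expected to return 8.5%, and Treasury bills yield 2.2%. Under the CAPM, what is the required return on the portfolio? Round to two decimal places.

β_P = Σ w_i β_i = 0.10×-0.15 + 0.24×0.82 + 0.35×1.01 + 0.24×-0.07 + 0.07×1.63 = 0.6326
MRP = 8.5% − 2.2% = 6.30%
E(R_P) = R_f + β_P × MRP = 2.2% + 0.6326 × 6.3% = 6.19%

6.19%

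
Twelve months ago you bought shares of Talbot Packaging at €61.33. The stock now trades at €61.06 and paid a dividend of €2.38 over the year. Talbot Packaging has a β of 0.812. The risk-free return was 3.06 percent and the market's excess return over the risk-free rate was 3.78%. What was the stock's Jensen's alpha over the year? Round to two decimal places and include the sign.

Realised HPR = (P1 + D1 − P0) / P0 = (61.06 + 2.38 − 61.33) / 61.33 = 2.11 / 61.33 = 3.4404%
CAPM required = R_f + β·MRP = 3.06% + 0.812 × 3.78% = 6.12936%
α = realised − required = 3.4404% − 6.12936% = -2.69%

-2.69%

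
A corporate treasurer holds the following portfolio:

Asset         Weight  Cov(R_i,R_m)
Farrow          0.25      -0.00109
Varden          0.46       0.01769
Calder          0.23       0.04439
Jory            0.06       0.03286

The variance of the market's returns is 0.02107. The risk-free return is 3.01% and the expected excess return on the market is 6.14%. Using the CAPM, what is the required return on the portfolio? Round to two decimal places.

β_Farrow = -0.00109 / 0.02107 = -0.0517
β_Varden = 0.01769 / 0.02107 = 0.8396
β_Calder = 0.04439 / 0.02107 = 2.1068
β_Jory = 0.03286 / 0.02107 = 1.5596
β_P = Σ w_i β_i = 0.25×-0.0517 + 0.46×0.8396 + 0.23×2.1068 + 0.06×1.5596 = 0.9514
E(R_P) = R_f + β_P × MRP = 3.01% + 0.9514 × 6.14% = 8.85%

8.85%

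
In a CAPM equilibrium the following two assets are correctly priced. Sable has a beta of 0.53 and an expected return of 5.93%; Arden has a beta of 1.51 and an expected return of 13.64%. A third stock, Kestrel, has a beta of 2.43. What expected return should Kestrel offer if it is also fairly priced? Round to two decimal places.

MRP (SML slope) = (13.64% − 5.93%) / (1.51 − 0.53) = 7.71% / 0.98 = 7.8673%
R_f (intercept) = 5.93% − 0.53 × 7.8673% = 1.7603%
E(R_Kestrel) = R_f + β × MRP = 1.7603% + 2.43 × 7.8673% = 20.88%

20.88%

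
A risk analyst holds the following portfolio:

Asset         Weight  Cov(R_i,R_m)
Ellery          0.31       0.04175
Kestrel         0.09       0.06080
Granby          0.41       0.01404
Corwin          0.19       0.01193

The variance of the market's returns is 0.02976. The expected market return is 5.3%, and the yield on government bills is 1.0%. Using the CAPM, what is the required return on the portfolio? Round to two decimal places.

β_Ellery = 0.04175 / 0.02976 = 1.4029
β_Kestrel = 0.06080 / 0.02976 = 2.0430
β_Granby = 0.01404 / 0.02976 = 0.4718
β_Corwin = 0.01193 / 0.02976 = 0.4009
β_P = Σ w_i β_i = 0.31×1.4029 + 0.09×2.0430 + 0.41×0.4718 + 0.19×0.4009 = 0.8884
MRP = 5.3% − 1.0% = 4.30%
E(R_P) = R_f + β_P × MRP = 1.0% + 0.8884 × 4.3% = 4.82%

4.82%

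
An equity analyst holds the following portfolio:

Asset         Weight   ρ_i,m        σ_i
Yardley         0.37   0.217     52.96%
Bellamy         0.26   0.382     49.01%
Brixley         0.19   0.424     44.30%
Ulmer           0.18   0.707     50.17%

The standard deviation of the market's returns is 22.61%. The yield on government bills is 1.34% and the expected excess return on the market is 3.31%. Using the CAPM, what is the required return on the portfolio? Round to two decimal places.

4.13%

β_Yardley = 0.217 × 52.96% / 22.61% = 0.5083
β_Bellamy = 0.382 × 49.01% / 22.61% = 0.8280
β_Brixley = 0.424 × 44.30% / 22.61% = 0.8307
β_Ulmer = 0.707 × 50.17% / 22.61% = 1.5688
β_P = Σ w_i β_i = 0.37×0.5083 + 0.26×0.8280 + 0.19×0.8307 + 0.18×1.5688 = 0.8436
E(R_P) = R_f + β_P × MRP = 1.34% + 0.8436 × 3.31% = 4.13%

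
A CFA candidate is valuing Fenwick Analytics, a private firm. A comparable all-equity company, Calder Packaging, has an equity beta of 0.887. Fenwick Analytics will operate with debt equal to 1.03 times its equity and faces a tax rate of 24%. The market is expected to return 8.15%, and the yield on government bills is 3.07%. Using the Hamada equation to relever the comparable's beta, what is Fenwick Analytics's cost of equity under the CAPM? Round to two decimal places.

11.10%

β_L = β_U × [1 + (1 − t)(D/E)] = 0.887 × [1 + (1 − 0.24) × 1.03]
    = 0.887 × [1 + 0.76 × 1.03] = 0.887 × 1.7828 = 1.5813
MRP = 8.15% − 3.07% = 5.08%
E(R) = R_f + β_L × MRP = 3.07% + 1.5813 × 5.08% = 11.10%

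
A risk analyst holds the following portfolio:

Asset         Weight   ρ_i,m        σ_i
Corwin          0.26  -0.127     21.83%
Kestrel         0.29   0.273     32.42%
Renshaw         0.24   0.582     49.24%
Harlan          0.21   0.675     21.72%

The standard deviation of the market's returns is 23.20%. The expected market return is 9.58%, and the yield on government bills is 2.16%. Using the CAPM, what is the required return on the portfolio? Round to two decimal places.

5.93%

β_Corwin = -0.127 × 21.83% / 23.20% = -0.1195
β_Kestrel = 0.273 × 32.42% / 23.20% = 0.3815
β_Renshaw = 0.582 × 49.24% / 23.20% = 1.2352
β_Harlan = 0.675 × 21.72% / 23.20% = 0.6319
β_P = Σ w_i β_i = 0.26×-0.1195 + 0.29×0.3815 + 0.24×1.2352 + 0.21×0.6319 = 0.5087
MRP = 9.58% − 2.16% = 7.42%
E(R_P) = R_f + β_P × MRP = 2.16% + 0.5087 × 7.42% = 5.93%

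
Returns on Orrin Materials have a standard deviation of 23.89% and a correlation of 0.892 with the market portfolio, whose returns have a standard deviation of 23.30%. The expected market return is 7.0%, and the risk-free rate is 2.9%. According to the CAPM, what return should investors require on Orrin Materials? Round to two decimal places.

β = ρ × σ_i / σ_m = 0.892 × 23.89% / 23.30% = 0.9146
MRP = 7.0% − 2.9% = 4.10%
E(R) = 2.9% + 0.9146 × 4.1% = 6.65%

6.65%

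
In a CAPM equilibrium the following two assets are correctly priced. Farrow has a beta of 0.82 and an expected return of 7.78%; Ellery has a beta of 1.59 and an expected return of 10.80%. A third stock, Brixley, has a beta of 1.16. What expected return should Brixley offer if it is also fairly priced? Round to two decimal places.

9.11%

MRP (SML slope) = (10.80% − 7.78%) / (1.59 − 0.82) = 3.02% / 0.77 = 3.9221%
R_f (intercept) = 7.78% − 0.82 × 3.9221% = 4.5639%
E(R_Brixley) = R_f + β × MRP = 4.5639% + 1.16 × 3.9221% = 9.11%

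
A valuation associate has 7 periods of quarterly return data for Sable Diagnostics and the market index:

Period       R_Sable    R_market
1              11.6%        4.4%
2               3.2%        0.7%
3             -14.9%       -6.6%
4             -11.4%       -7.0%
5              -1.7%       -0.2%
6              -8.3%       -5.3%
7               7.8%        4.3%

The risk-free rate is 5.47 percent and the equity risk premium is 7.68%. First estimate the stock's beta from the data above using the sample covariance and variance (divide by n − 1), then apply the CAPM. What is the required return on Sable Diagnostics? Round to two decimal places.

20.78%

Mean R_i = (11.6 + 3.2 − 14.9 − 11.4 − 1.7 − 8.3 + 7.8) / 7 = -1.9571%
Mean R_m = (4.4 + 0.7 − 6.6 − 7.0 − 0.2 − 5.3 + 4.3) / 7 = -1.3857%
Σ(R_i − R̄_i)(R_m − R̄_m) = 290.3057  ⇒  Cov = 290.3057 / 6 = 48.3843
Σ(R_m − R̄_m)² = 145.5886  ⇒  Var(R_m) = 145.5886 / 6 = 24.2648
β = Cov / Var(R_m) = 48.3843 / 24.2648 = 1.9940
E(R) = R_f + β × MRP = 5.47% + 1.9940 × 7.68% = 20.78%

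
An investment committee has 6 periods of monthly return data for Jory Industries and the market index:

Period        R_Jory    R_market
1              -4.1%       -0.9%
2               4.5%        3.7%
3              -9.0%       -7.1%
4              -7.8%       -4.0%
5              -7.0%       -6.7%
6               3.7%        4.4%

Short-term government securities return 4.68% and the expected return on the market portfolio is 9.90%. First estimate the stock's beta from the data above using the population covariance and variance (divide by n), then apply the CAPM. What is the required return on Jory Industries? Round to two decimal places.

Mean R_i = (-4.1 + 4.5 − 9.0 − 7.8 − 7.0 + 3.7) / 6 = -3.2833%
Mean R_m = (-0.9 + 3.7 − 7.1 − 4.0 − 6.7 + 4.4) / 6 = -1.7667%
Σ(R_i − R̄_i)(R_m − R̄_m) = 143.8167  ⇒  Cov = 143.8167 / 6 = 23.9695
Σ(R_m − R̄_m)² = 126.4333  ⇒  Var(R_m) = 126.4333 / 6 = 21.0722
β = Cov / Var(R_m) = 23.9695 / 21.0722 = 1.1375
MRP = 9.90% − 4.68% = 5.22%
E(R) = R_f + β × MRP = 4.68% + 1.1375 × 5.22% = 10.62%

10.62%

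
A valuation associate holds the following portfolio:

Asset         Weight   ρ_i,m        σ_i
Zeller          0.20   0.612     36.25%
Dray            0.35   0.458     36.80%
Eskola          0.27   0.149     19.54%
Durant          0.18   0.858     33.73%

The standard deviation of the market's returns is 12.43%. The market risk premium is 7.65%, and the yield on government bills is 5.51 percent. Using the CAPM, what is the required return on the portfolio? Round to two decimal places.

15.56%

β_Zeller = 0.612 × 36.25% / 12.43% = 1.7848
β_Dray = 0.458 × 36.80% / 12.43% = 1.3559
β_Eskola = 0.149 × 19.54% / 12.43% = 0.2342
β_Durant = 0.858 × 33.73% / 12.43% = 2.3283
β_P = Σ w_i β_i = 0.20×1.7848 + 0.35×1.3559 + 0.27×0.2342 + 0.18×2.3283 = 1.3139
E(R_P) = R_f + β_P × MRP = 5.51% + 1.3139 × 7.65% = 15.56%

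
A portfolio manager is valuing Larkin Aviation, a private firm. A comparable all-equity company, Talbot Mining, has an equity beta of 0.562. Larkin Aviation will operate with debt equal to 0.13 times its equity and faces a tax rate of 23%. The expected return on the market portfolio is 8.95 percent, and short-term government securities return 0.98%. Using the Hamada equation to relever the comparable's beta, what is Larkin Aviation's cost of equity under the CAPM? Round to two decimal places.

β_L = β_U × [1 + (1 − t)(D/E)] = 0.562 × [1 + (1 − 0.23) × 0.13]
    = 0.562 × [1 + 0.77 × 0.13] = 0.562 × 1.1001 = 0.6183
MRP = 8.95% − 0.98% = 7.97%
E(R) = R_f + β_L × MRP = 0.98% + 0.6183 × 7.97% = 5.91%

5.91%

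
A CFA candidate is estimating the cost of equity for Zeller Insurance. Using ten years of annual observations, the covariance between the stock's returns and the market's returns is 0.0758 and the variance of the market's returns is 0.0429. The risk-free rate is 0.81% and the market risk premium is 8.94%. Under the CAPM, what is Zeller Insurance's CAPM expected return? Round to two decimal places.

β = Cov(R_i, R_m) / Var(R_m) = 0.0758 / 0.0429 = 1.7669
E(R) = R_f + β × MRP = 0.81% + 1.7669 × 8.94% = 16.61%

16.61%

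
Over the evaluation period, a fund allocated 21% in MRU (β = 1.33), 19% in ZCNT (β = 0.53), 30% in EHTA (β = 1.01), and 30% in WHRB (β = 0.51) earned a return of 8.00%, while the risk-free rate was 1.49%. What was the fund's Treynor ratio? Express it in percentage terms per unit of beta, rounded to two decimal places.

7.79%

β_P = 0.21×1.33 + 0.19×0.53 + 0.30×1.01 + 0.30×0.51 = 0.8360
Treynor = (R_P − R_f) / β_P = (8.00% − 1.49%) / 0.8360 = 6.51% / 0.8360 = 7.79%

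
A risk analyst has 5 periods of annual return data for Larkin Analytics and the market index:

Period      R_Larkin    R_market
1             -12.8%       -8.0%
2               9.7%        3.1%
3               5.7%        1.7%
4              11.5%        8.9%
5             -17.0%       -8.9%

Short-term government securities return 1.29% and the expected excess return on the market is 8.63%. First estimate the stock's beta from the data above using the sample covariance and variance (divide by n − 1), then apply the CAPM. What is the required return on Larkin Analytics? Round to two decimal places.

15.89%

Mean R_i = (-12.8 + 9.7 + 5.7 + 11.5 − 17.0) / 5 = -0.5800%
Mean R_m = (-8.0 + 3.1 + 1.7 + 8.9 − 8.9) / 5 = -0.6400%
Σ(R_i − R̄_i)(R_m − R̄_m) = 393.9540  ⇒  Cov = 393.9540 / 4 = 98.4885
Σ(R_m − R̄_m)² = 232.8720  ⇒  Var(R_m) = 232.8720 / 4 = 58.2180
β = Cov / Var(R_m) = 98.4885 / 58.2180 = 1.6917
E(R) = R_f + β × MRP = 1.29% + 1.6917 × 8.63% = 15.89%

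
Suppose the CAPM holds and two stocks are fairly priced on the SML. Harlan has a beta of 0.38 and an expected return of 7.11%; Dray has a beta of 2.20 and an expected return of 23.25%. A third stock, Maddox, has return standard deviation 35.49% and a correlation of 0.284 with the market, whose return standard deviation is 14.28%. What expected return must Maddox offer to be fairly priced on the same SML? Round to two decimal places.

MRP = (23.25% − 7.11%) / (2.20 − 0.38) = 8.8681%
R_f = 7.11% − 0.38 × 8.8681% = 3.7401%
β_Maddox = ρ·σ_i/σ_m = 0.284 × 35.49 / 14.28 = 0.7058
E(R_Maddox) = R_f + β × MRP = 3.7401% + 0.7058 × 8.8681% = 10.00%

10.00%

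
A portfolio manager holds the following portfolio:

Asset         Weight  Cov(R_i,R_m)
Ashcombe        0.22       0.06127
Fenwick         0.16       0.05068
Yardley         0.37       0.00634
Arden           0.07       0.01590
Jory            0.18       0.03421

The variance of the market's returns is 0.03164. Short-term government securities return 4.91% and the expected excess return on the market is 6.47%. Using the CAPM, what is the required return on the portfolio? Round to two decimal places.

11.29%

β_Ashcombe = 0.06127 / 0.03164 = 1.9365
β_Fenwick = 0.05068 / 0.03164 = 1.6018
β_Yardley = 0.00634 / 0.03164 = 0.2004
β_Arden = 0.01590 / 0.03164 = 0.5025
β_Jory = 0.03421 / 0.03164 = 1.0812
β_P = Σ w_i β_i = 0.22×1.9365 + 0.16×1.6018 + 0.37×0.2004 + 0.07×0.5025 + 0.18×1.0812 = 0.9863
E(R_P) = R_f + β_P × MRP = 4.91% + 0.9863 × 6.47% = 11.29%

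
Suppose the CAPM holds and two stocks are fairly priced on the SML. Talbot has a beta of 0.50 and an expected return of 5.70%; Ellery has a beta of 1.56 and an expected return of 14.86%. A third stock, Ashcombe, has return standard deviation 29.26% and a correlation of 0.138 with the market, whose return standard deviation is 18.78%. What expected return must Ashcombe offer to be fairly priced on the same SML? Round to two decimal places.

3.24%

MRP = (14.86% − 5.70%) / (1.56 − 0.50) = 8.6415%
R_f = 5.70% − 0.50 × 8.6415% = 1.3793%
β_Ashcombe = ρ·σ_i/σ_m = 0.138 × 29.26 / 18.78 = 0.2150
E(R_Ashcombe) = R_f + β × MRP = 1.3793% + 0.2150 × 8.6415% = 3.24%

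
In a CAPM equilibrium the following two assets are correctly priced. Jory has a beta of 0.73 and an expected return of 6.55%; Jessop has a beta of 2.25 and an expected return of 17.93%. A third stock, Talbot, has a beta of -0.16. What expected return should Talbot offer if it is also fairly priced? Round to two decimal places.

MRP (SML slope) = (17.93% − 6.55%) / (2.25 − 0.73) = 11.38% / 1.52 = 7.4868%
R_f (intercept) = 6.55% − 0.73 × 7.4868% = 1.0846%
E(R_Talbot) = R_f + β × MRP = 1.0846% + -0.16 × 7.4868% = -0.11%

-0.11%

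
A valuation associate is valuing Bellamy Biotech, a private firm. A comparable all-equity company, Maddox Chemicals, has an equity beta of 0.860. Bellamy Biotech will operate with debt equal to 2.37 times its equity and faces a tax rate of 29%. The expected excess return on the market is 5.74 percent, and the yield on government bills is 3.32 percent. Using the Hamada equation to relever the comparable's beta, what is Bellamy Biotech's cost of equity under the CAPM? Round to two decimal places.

β_L = β_U × [1 + (1 − t)(D/E)] = 0.860 × [1 + (1 − 0.29) × 2.37]
    = 0.860 × [1 + 0.71 × 2.37] = 0.860 × 2.6827 = 2.3071
E(R) = R_f + β_L × MRP = 3.32% + 2.3071 × 5.74% = 16.56%

16.56%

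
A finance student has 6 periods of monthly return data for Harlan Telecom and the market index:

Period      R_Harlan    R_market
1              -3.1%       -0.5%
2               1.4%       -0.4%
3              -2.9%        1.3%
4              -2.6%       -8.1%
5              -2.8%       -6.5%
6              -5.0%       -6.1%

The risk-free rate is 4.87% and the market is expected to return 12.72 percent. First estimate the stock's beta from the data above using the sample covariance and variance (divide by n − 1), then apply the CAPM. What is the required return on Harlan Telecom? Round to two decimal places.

6.49%

Mean R_i = (-3.1 + 1.4 − 2.9 − 2.6 − 2.8 − 5.0) / 6 = -2.5000%
Mean R_m = (-0.5 − 0.4 + 1.3 − 8.1 − 6.5 − 6.1) / 6 = -3.3833%
Σ(R_i − R̄_i)(R_m − R̄_m) = 16.2300  ⇒  Cov = 16.2300 / 5 = 3.2460
Σ(R_m − R̄_m)² = 78.4883  ⇒  Var(R_m) = 78.4883 / 5 = 15.6977
β = Cov / Var(R_m) = 3.2460 / 15.6977 = 0.2068
MRP = 12.72% − 4.87% = 7.85%
E(R) = R_f + β × MRP = 4.87% + 0.2068 × 7.85% = 6.49%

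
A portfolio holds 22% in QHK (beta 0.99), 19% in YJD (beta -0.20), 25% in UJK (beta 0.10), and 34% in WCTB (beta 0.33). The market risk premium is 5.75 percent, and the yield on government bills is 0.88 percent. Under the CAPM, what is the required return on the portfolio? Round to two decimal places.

2.70%

β_P = Σ w_i β_i = 0.22×0.99 + 0.19×-0.20 + 0.25×0.10 + 0.34×0.33 = 0.3170
E(R_P) = R_f + β_P × MRP = 0.88% + 0.3170 × 5.75% = 2.70%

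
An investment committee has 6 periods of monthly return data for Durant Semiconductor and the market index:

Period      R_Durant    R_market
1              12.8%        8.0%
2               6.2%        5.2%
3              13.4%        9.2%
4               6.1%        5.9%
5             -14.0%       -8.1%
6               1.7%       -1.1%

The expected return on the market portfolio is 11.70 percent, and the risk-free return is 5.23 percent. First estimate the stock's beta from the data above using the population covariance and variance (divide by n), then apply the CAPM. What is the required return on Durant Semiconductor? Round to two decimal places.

Mean R_i = (12.8 + 6.2 + 13.4 + 6.1 − 14.0 + 1.7) / 6 = 4.3667%
Mean R_m = (8.0 + 5.2 + 9.2 + 5.9 − 8.1 − 1.1) / 6 = 3.1833%
Σ(R_i − R̄_i)(R_m − R̄_m) = 322.0367  ⇒  Cov = 322.0367 / 6 = 53.6728
Σ(R_m − R̄_m)² = 216.5083  ⇒  Var(R_m) = 216.5083 / 6 = 36.0847
β = Cov / Var(R_m) = 53.6728 / 36.0847 = 1.4874
MRP = 11.70% − 5.23% = 6.47%
E(R) = R_f + β × MRP = 5.23% + 1.4874 × 6.47% = 14.85%

14.85%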